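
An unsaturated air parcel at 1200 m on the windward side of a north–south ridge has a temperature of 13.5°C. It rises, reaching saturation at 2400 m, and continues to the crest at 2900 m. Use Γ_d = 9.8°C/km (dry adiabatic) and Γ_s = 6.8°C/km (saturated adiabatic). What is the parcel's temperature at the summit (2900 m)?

-1.66°C

From 1200 m to 2400 m (dry): cools by 9.8 × 1.2 = 11.76°C, giving 1.74°C.
From 2400 m to 2900 m (saturated): cools by 6.8 × 0.5 = 3.4°C, giving -1.66°C.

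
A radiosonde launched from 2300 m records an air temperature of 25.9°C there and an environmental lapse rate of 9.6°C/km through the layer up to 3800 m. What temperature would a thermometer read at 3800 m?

11.5°C

2300–3800 m, environmental: Δz = 1.5 km ⇒ ΔT = -14.4°C; T = 11.5°C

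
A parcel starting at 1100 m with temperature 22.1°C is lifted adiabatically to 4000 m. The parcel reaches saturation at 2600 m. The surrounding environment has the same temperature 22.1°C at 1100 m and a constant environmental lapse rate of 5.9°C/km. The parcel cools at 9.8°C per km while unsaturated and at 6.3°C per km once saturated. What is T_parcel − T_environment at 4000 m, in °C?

Parcel:
  Dry to 2600 m: -9.8 × 1.5 km = -14.7°C, so T = 7.4°C.
  Saturated to 4000 m: -6.3 × 1.4 km = -8.82°C, so T = -1.42°C.
Environment:
  Environment to 4000 m: -5.9 × 2.9 km = -17.11°C, so T = 4.99°C.
T_parcel − T_env = -1.42 − 4.99 = -6.41°C

-6.41°C (parcel cooler than environment)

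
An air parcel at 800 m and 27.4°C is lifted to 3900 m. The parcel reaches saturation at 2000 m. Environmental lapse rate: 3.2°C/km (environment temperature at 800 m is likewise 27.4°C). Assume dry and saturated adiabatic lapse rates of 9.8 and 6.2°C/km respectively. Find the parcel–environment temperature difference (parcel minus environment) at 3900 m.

-13.62°C (parcel cooler than environment)

Parcel:
  Dry to 2000 m: -9.8 × 1.2 km = -11.76°C, so T = 15.64°C.
  Saturated to 3900 m: -6.2 × 1.9 km = -11.78°C, so T = 3.86°C.
Environment:
  Environment to 3900 m: -3.2 × 3.1 km = -9.92°C, so T = 17.48°C.
T_parcel − T_env = 3.86 − 17.48 = -13.62°C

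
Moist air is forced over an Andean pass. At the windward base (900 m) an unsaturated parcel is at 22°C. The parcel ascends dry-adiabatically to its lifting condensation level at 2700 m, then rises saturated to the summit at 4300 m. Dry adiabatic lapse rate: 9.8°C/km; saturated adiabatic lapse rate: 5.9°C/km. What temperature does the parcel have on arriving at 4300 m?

900–2700 m, dry: Δz = 1.8 km ⇒ ΔT = -17.64°C; T = 4.36°C
2700–4300 m, saturated: Δz = 1.6 km ⇒ ΔT = -9.44°C; T = -5.08°C

-5.08°C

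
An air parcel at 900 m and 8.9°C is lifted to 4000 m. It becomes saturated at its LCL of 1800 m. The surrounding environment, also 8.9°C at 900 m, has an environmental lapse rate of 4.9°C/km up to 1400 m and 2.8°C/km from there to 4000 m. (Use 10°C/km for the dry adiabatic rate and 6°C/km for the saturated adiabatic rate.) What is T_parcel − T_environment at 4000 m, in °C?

Parcel:
  From 900 m to 1800 m (dry): cools by 10 × 0.9 = 9°C, giving -0.1°C.
  From 1800 m to 4000 m (saturated): cools by 6 × 2.2 = 13.2°C, giving -13.3°C.
Environment:
  From 900 m to 1400 m (environment, lower layer): cools by 4.9 × 0.5 = 2.45°C, giving 6.45°C.
  From 1400 m to 4000 m (environment, upper layer): cools by 2.8 × 2.6 = 7.28°C, giving -0.83°C.
T_parcel − T_env = -13.3 − (-0.83) = -12.47°C

-12.47°C (parcel cooler than environment)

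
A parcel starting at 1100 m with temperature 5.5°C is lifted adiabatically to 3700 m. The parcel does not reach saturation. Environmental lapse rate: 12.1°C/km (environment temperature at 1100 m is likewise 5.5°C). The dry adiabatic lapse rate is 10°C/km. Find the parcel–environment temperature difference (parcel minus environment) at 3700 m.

+5.46°C (parcel warmer than environment)

Parcel:
  1100 → 3700 m (dry, 10°C/km): ΔT = -10 × 2.6 = -26°C → T = -20.5°C
Environment:
  1100 → 3700 m (environment, 12.1°C/km): ΔT = -12.1 × 2.6 = -31.46°C → T = -25.96°C
T_parcel − T_env = -20.5 − (-25.96) = +5.46°C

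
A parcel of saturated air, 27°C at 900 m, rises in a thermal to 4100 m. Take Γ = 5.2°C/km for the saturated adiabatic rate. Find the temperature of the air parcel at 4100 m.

Saturated adiabatic to 4100 m: -5.2 × 3.2 km = -16.64°C, so T = 10.36°C.

10.36°C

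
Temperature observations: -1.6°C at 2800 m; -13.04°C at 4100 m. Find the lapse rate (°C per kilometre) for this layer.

Γ = −ΔT/Δz = (-1.6 − (-13.04)) / (4100 − 2800) m
  = 11.44°C / 1.3 km = 8.8°C/km

8.8°C/km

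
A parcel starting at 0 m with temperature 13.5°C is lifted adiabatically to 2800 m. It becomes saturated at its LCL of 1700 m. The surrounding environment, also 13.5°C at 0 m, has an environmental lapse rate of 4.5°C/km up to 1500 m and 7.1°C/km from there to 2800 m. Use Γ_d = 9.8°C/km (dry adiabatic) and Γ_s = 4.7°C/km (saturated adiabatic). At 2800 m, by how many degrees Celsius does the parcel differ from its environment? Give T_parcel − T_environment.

Parcel:
  From 0 m to 1700 m (dry): cools by 9.8 × 1.7 = 16.66°C, giving -3.16°C.
  From 1700 m to 2800 m (saturated): cools by 4.7 × 1.1 = 5.17°C, giving -8.33°C.
Environment:
  From 0 m to 1500 m (environment, lower layer): cools by 4.5 × 1.5 = 6.75°C, giving 6.75°C.
  From 1500 m to 2800 m (environment, upper layer): cools by 7.1 × 1.3 = 9.23°C, giving -2.48°C.
T_parcel − T_env = -8.33 − (-2.48) = -5.85°C

-5.85°C (parcel cooler than environment)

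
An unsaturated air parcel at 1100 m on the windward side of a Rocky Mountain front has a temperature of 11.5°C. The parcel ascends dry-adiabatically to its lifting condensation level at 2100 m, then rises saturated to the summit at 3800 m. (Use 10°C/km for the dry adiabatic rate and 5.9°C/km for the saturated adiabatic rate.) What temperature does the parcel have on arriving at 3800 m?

-8.53°C

From 1100 m to 2100 m (dry): cools by 10 × 1 = 10°C, giving 1.5°C.
From 2100 m to 3800 m (saturated): cools by 5.9 × 1.7 = 10.03°C, giving -8.53°C.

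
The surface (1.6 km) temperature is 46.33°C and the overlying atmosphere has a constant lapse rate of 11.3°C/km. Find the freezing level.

5.7 km

Height above start = (46.33 − 0) / 11.3 = 4.1 km
Altitude = 1600 m + 4100 m = 5700 m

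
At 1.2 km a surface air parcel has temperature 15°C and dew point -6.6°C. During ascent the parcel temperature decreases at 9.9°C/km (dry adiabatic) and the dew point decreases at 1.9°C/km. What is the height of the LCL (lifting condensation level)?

T and T_d converge at 9.9 − 1.9 = 8°C per km
Height above start = (15 − (-6.6)) / 8 = 2.7 km
LCL altitude = 1200 m + 2700 m = 3900 m

3.9 km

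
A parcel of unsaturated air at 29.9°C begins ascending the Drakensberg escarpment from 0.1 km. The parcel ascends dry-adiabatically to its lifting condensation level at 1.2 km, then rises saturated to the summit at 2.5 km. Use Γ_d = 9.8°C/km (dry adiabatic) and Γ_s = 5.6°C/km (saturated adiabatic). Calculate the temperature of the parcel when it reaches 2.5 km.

11.84°C

100–1200 m, dry: Δz = 1.1 km ⇒ ΔT = -10.78°C; T = 19.12°C
1200–2500 m, saturated: Δz = 1.3 km ⇒ ΔT = -7.28°C; T = 11.84°C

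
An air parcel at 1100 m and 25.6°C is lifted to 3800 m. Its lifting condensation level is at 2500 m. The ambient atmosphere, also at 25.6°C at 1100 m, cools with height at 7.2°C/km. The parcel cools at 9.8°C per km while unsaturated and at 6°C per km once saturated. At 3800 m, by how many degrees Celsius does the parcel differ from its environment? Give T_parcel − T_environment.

-2.08°C (parcel cooler than environment)

Parcel:
  1100 → 2500 m (dry, 9.8°C/km): ΔT = -9.8 × 1.4 = -13.72°C → T = 11.88°C
  2500 → 3800 m (saturated, 6°C/km): ΔT = -6 × 1.3 = -7.8°C → T = 4.08°C
Environment:
  1100 → 3800 m (environment, 7.2°C/km): ΔT = -7.2 × 2.7 = -19.44°C → T = 6.16°C
T_parcel − T_env = 4.08 − 6.16 = -2.08°C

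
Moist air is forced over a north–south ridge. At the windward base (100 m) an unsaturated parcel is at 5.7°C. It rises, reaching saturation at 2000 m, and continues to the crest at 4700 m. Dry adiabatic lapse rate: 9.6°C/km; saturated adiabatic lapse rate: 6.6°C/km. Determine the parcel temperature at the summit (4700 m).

-30.36°C

100–2000 m, dry: Δz = 1.9 km ⇒ ΔT = -18.24°C; T = -12.54°C
2000–4700 m, saturated: Δz = 2.7 km ⇒ ΔT = -17.82°C; T = -30.36°C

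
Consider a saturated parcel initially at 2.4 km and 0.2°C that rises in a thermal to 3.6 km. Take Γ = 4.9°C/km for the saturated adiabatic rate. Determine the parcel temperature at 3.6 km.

-5.68°C

From 2400 m to 3600 m (saturated adiabatic): cools by 4.9 × 1.2 = 5.88°C, giving -5.68°C.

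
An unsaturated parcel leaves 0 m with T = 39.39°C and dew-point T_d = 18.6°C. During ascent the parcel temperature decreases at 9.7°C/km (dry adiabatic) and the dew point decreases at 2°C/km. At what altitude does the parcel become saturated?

2700 m

T and T_d converge at 9.7 − 2 = 7.7°C per km
Height above start = (39.39 − 18.6) / 7.7 = 2.7 km
LCL altitude = 0 m + 2700 m = 2700 m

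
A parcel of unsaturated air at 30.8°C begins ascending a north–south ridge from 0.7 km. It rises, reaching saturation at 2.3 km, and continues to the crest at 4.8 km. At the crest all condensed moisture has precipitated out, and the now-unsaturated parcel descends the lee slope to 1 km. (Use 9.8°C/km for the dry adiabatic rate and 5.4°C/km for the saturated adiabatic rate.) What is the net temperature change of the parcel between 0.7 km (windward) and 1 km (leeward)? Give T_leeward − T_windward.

+8.06°C

700 → 2300 m (dry, 9.8°C/km): ΔT = -9.8 × 1.6 = -15.68°C → T = 15.12°C
2300 → 4800 m (saturated, 5.4°C/km): ΔT = -5.4 × 2.5 = -13.5°C → T = 1.62°C
4800 → 1000 m (dry descent, 9.8°C/km): ΔT = +9.8 × 3.8 = +37.24°C → T = 38.86°C
Net change vs windward start: 38.86 − 30.8 = +8.06°C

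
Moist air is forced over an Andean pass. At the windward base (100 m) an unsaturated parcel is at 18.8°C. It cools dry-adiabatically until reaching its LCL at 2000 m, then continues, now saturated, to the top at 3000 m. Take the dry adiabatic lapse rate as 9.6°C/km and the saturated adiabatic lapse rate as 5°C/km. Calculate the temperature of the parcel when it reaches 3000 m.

100 → 2000 m (dry, 9.6°C/km): ΔT = -9.6 × 1.9 = -18.24°C → T = 0.56°C
2000 → 3000 m (saturated, 5°C/km): ΔT = -5 × 1 = -5°C → T = -4.44°C

-4.44°C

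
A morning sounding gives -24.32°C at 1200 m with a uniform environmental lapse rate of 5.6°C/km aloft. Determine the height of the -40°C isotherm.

4000 m

Height above start = (-24.32 − (-40)) / 5.6 = 2.8 km
Altitude = 1200 m + 2800 m = 4000 m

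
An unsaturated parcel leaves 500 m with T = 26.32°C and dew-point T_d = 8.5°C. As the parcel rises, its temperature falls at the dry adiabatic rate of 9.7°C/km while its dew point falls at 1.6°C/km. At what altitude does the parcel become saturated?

2700 m

T and T_d converge at 9.7 − 1.6 = 8.1°C per km
Height above start = (26.32 − 8.5) / 8.1 = 2.2 km
LCL altitude = 500 m + 2200 m = 2700 m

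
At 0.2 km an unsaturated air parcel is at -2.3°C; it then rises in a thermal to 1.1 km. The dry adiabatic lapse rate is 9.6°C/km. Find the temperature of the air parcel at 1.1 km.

200–1100 m, dry adiabatic: Δz = 0.9 km ⇒ ΔT = -8.64°C; T = -10.94°C

-10.94°C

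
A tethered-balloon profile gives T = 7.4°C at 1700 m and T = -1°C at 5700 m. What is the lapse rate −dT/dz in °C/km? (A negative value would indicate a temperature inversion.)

Γ = −ΔT/Δz = (7.4 − (-1)) / (5700 − 1700) m
  = 8.4°C / 4 km = 2.1°C/km

2.1°C/km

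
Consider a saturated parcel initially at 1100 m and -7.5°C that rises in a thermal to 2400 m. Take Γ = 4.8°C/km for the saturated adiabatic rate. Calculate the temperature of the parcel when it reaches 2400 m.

-13.74°C

Saturated adiabatic to 2400 m: -4.8 × 1.3 km = -6.24°C, so T = -13.74°C.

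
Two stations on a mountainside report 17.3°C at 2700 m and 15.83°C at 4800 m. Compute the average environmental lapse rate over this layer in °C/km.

0.7°C/km

Γ = −ΔT/Δz = (17.3 − 15.83) / (4800 − 2700) m
  = 1.47°C / 2.1 km = 0.7°C/km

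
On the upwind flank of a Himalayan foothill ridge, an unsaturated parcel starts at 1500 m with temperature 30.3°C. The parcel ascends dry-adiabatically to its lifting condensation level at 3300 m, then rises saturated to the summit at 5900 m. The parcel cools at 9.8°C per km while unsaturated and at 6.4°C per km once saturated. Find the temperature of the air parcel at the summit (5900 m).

1500–3300 m, dry: Δz = 1.8 km ⇒ ΔT = -17.64°C; T = 12.66°C
3300–5900 m, saturated: Δz = 2.6 km ⇒ ΔT = -16.64°C; T = -3.98°C

-3.98°C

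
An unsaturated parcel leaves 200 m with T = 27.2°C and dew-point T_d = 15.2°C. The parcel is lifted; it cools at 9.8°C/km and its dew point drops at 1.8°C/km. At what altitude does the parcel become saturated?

1700 m

T and T_d converge at 9.8 − 1.8 = 8°C per km
Height above start = (27.2 − 15.2) / 8 = 1.5 km
LCL altitude = 200 m + 1500 m = 1700 m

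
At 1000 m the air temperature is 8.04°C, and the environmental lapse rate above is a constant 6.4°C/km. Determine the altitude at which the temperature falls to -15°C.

4600 m

Height above start = (8.04 − (-15)) / 6.4 = 3.6 km
Altitude = 1000 m + 3600 m = 4600 m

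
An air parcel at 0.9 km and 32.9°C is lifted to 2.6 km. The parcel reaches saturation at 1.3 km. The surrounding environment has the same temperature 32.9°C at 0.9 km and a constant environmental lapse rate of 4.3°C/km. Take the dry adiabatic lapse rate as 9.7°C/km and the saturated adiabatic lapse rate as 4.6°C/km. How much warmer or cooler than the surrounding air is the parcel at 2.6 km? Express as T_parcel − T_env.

Parcel:
  900 → 1300 m (dry, 9.7°C/km): ΔT = -9.7 × 0.4 = -3.88°C → T = 29.02°C
  1300 → 2600 m (saturated, 4.6°C/km): ΔT = -4.6 × 1.3 = -5.98°C → T = 23.04°C
Environment:
  900 → 2600 m (environment, 4.3°C/km): ΔT = -4.3 × 1.7 = -7.31°C → T = 25.59°C
T_parcel − T_env = 23.04 − 25.59 = -2.55°C

-2.55°C (parcel cooler than environment)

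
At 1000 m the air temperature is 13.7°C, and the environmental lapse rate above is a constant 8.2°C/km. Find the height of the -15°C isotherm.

4500 m

Height above start = (13.7 − (-15)) / 8.2 = 3.5 km
Altitude = 1000 m + 3500 m = 4500 m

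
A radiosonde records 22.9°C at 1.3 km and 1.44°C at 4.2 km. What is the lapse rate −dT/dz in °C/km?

Γ = −ΔT/Δz = (22.9 − 1.44) / (4200 − 1300) m
  = 21.46°C / 2.9 km = 7.4°C/km

7.4°C/km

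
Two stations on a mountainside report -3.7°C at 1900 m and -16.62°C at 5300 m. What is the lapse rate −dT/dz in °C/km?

3.8°C/km

Γ = −ΔT/Δz = (-3.7 − (-16.62)) / (5300 − 1900) m
  = 12.92°C / 3.4 km = 3.8°C/km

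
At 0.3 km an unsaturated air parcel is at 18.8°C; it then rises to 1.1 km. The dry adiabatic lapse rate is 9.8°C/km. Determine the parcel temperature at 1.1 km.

300 → 1100 m (dry adiabatic, 9.8°C/km): ΔT = -9.8 × 0.8 = -7.84°C → T = 10.96°C

10.96°C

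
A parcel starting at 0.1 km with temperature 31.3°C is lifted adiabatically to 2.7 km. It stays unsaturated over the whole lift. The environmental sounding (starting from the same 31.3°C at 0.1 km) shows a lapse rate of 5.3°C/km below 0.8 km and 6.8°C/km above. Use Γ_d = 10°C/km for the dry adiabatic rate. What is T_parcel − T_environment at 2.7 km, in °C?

-9.37°C (parcel cooler than environment)

Parcel:
  From 100 m to 2700 m (dry): cools by 10 × 2.6 = 26°C, giving 5.3°C.
Environment:
  From 100 m to 800 m (environment, lower layer): cools by 5.3 × 0.7 = 3.71°C, giving 27.59°C.
  From 800 m to 2700 m (environment, upper layer): cools by 6.8 × 1.9 = 12.92°C, giving 14.67°C.
T_parcel − T_env = 5.3 − 14.67 = -9.37°C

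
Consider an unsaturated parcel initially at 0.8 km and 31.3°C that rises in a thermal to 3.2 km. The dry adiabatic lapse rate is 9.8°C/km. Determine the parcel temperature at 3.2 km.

7.78°C

800–3200 m, dry adiabatic: Δz = 2.4 km ⇒ ΔT = -23.52°C; T = 7.78°C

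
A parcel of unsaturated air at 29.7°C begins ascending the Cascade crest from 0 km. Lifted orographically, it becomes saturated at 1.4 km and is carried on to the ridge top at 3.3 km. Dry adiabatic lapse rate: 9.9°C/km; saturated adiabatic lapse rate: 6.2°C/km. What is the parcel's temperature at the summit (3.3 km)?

Dry to 1400 m: -9.9 × 1.4 km = -13.86°C, so T = 15.84°C.
Saturated to 3300 m: -6.2 × 1.9 km = -11.78°C, so T = 4.06°C.

4.06°C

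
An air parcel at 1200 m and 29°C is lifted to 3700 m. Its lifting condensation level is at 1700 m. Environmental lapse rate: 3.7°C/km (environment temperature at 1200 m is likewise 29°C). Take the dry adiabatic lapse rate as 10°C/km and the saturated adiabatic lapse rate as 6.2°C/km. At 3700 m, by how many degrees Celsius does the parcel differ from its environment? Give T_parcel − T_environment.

-8.15°C (parcel cooler than environment)

Parcel:
  1200–1700 m, dry: Δz = 0.5 km ⇒ ΔT = -5°C; T = 24°C
  1700–3700 m, saturated: Δz = 2 km ⇒ ΔT = -12.4°C; T = 11.6°C
Environment:
  1200–3700 m, environment: Δz = 2.5 km ⇒ ΔT = -9.25°C; T = 19.75°C
T_parcel − T_env = 11.6 − 19.75 = -8.15°C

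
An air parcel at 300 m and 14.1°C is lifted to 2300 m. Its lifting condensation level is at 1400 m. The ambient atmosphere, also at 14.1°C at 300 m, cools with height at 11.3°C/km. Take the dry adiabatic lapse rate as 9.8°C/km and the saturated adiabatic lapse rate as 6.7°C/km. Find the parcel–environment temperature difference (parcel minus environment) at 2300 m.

+5.79°C (parcel warmer than environment)

Parcel:
  300–1400 m, dry: Δz = 1.1 km ⇒ ΔT = -10.78°C; T = 3.32°C
  1400–2300 m, saturated: Δz = 0.9 km ⇒ ΔT = -6.03°C; T = -2.71°C
Environment:
  300–2300 m, environment: Δz = 2 km ⇒ ΔT = -22.6°C; T = -8.5°C
T_parcel − T_env = -2.71 − (-8.5) = +5.79°C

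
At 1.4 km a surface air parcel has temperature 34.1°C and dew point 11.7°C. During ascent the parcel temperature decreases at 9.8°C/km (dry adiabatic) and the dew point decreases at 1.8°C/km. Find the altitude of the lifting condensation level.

T and T_d converge at 9.8 − 1.8 = 8°C per km
Height above start = (34.1 − 11.7) / 8 = 2.8 km
LCL altitude = 1400 m + 2800 m = 4200 m

4.2 km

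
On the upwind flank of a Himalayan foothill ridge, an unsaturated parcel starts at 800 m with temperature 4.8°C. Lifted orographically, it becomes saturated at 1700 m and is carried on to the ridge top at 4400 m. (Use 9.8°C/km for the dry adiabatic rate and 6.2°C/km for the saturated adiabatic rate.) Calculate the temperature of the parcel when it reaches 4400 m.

-20.76°C

800 → 1700 m (dry, 9.8°C/km): ΔT = -9.8 × 0.9 = -8.82°C → T = -4.02°C
1700 → 4400 m (saturated, 6.2°C/km): ΔT = -6.2 × 2.7 = -16.74°C → T = -20.76°C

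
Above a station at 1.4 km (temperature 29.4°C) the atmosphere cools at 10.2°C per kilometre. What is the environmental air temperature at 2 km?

Environmental to 2000 m: -10.2 × 0.6 km = -6.12°C, so T = 23.28°C.

23.28°C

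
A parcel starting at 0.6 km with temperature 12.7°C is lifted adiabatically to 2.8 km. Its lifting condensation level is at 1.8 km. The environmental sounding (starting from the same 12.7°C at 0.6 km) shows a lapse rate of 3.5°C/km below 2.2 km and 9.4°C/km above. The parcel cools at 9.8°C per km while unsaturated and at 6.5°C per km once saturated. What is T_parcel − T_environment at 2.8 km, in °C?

-7.02°C (parcel cooler than environment)

Parcel:
  600–1800 m, dry: Δz = 1.2 km ⇒ ΔT = -11.76°C; T = 0.94°C
  1800–2800 m, saturated: Δz = 1 km ⇒ ΔT = -6.5°C; T = -5.56°C
Environment:
  600–2200 m, environment, lower layer: Δz = 1.6 km ⇒ ΔT = -5.6°C; T = 7.1°C
  2200–2800 m, environment, upper layer: Δz = 0.6 km ⇒ ΔT = -5.64°C; T = 1.46°C
T_parcel − T_env = -5.56 − 1.46 = -7.02°C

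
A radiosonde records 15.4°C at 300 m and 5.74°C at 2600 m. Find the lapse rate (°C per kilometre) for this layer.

4.2°C/km

Γ = −ΔT/Δz = (15.4 − 5.74) / (2600 − 300) m
  = 9.66°C / 2.3 km = 4.2°C/km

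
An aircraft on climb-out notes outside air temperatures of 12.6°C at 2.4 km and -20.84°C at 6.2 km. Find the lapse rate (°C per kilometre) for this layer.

Γ = −ΔT/Δz = (12.6 − (-20.84)) / (6200 − 2400) m
  = 33.44°C / 3.8 km = 8.8°C/km

8.8°C/km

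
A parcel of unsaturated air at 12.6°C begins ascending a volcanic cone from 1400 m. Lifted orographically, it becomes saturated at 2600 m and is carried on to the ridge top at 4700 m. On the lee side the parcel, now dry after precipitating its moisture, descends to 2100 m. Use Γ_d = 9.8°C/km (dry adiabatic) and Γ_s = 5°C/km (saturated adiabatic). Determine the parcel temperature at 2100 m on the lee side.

From 1400 m to 2600 m (dry): cools by 9.8 × 1.2 = 11.76°C, giving 0.84°C.
From 2600 m to 4700 m (saturated): cools by 5 × 2.1 = 10.5°C, giving -9.66°C.
From 4700 m to 2100 m (dry descent): warms by 9.8 × 2.6 = 25.48°C, giving 15.82°C.

15.82°C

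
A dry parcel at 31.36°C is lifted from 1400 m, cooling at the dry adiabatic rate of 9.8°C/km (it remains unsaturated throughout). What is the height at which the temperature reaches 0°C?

4600 m

Height above start = (31.36 − 0) / 9.8 = 3.2 km
Altitude = 1400 m + 3200 m = 4600 m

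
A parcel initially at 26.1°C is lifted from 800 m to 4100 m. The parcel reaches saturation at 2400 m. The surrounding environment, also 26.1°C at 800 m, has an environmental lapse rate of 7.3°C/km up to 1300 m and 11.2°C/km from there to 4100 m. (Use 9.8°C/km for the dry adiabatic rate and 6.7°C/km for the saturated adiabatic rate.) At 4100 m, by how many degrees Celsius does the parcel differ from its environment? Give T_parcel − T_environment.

Parcel:
  From 800 m to 2400 m (dry): cools by 9.8 × 1.6 = 15.68°C, giving 10.42°C.
  From 2400 m to 4100 m (saturated): cools by 6.7 × 1.7 = 11.39°C, giving -0.97°C.
Environment:
  From 800 m to 1300 m (environment, lower layer): cools by 7.3 × 0.5 = 3.65°C, giving 22.45°C.
  From 1300 m to 4100 m (environment, upper layer): cools by 11.2 × 2.8 = 31.36°C, giving -8.91°C.
T_parcel − T_env = -0.97 − (-8.91) = +7.94°C

+7.94°C (parcel warmer than environment)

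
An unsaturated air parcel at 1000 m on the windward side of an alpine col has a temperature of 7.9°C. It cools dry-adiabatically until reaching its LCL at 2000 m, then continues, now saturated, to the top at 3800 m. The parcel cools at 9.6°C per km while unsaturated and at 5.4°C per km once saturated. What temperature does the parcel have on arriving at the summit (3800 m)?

From 1000 m to 2000 m (dry): cools by 9.6 × 1 = 9.6°C, giving -1.7°C.
From 2000 m to 3800 m (saturated): cools by 5.4 × 1.8 = 9.72°C, giving -11.42°C.

-11.42°C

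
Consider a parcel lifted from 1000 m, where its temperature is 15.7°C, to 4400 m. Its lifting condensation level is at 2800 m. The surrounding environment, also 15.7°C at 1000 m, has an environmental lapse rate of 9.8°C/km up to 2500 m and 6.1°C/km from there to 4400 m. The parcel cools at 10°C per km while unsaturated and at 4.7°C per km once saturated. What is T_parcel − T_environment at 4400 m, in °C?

+0.77°C (parcel warmer than environment)

Parcel:
  From 1000 m to 2800 m (dry): cools by 10 × 1.8 = 18°C, giving -2.3°C.
  From 2800 m to 4400 m (saturated): cools by 4.7 × 1.6 = 7.52°C, giving -9.82°C.
Environment:
  From 1000 m to 2500 m (environment, lower layer): cools by 9.8 × 1.5 = 14.7°C, giving 1°C.
  From 2500 m to 4400 m (environment, upper layer): cools by 6.1 × 1.9 = 11.59°C, giving -10.59°C.
T_parcel − T_env = -9.82 − (-10.59) = +0.77°C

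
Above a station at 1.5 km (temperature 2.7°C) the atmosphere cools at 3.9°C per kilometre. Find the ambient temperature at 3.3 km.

1500 → 3300 m (environmental, 3.9°C/km): ΔT = -3.9 × 1.8 = -7.02°C → T = -4.32°C

-4.32°C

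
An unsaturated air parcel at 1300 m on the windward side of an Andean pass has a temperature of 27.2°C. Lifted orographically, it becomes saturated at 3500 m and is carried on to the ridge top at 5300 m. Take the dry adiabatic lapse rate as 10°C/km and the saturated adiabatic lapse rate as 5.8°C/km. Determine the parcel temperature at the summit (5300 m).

-5.24°C

1300 → 3500 m (dry, 10°C/km): ΔT = -10 × 2.2 = -22°C → T = 5.2°C
3500 → 5300 m (saturated, 5.8°C/km): ΔT = -5.8 × 1.8 = -10.44°C → T = -5.24°C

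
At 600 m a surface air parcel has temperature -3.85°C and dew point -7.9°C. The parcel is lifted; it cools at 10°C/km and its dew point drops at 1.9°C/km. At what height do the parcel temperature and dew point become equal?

T and T_d converge at 10 − 1.9 = 8.1°C per km
Height above start = (-3.85 − (-7.9)) / 8.1 = 0.5 km
LCL altitude = 600 m + 500 m = 1100 m

1100 m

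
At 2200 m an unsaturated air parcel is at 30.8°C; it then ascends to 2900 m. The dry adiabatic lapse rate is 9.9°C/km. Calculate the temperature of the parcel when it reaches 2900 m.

2200–2900 m, dry adiabatic: Δz = 0.7 km ⇒ ΔT = -6.93°C; T = 23.87°C

23.87°C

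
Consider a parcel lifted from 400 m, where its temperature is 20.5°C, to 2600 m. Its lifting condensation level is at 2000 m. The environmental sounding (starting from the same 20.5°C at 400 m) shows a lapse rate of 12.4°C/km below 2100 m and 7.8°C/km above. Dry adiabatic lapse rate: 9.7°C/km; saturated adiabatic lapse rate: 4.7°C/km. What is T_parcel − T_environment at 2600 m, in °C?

+6.64°C (parcel warmer than environment)

Parcel:
  From 400 m to 2000 m (dry): cools by 9.7 × 1.6 = 15.52°C, giving 4.98°C.
  From 2000 m to 2600 m (saturated): cools by 4.7 × 0.6 = 2.82°C, giving 2.16°C.
Environment:
  From 400 m to 2100 m (environment, lower layer): cools by 12.4 × 1.7 = 21.08°C, giving -0.58°C.
  From 2100 m to 2600 m (environment, upper layer): cools by 7.8 × 0.5 = 3.9°C, giving -4.48°C.
T_parcel − T_env = 2.16 − (-4.48) = +6.64°C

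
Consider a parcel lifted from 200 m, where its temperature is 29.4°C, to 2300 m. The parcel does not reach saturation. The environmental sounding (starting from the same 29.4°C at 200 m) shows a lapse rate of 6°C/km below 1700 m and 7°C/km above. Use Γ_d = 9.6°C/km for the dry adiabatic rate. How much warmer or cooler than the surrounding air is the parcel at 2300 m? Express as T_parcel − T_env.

-6.96°C (parcel cooler than environment)

Parcel:
  200 → 2300 m (dry, 9.6°C/km): ΔT = -9.6 × 2.1 = -20.16°C → T = 9.24°C
Environment:
  200 → 1700 m (environment, lower layer, 6°C/km): ΔT = -6 × 1.5 = -9°C → T = 20.4°C
  1700 → 2300 m (environment, upper layer, 7°C/km): ΔT = -7 × 0.6 = -4.2°C → T = 16.2°C
T_parcel − T_env = 9.24 − 16.2 = -6.96°C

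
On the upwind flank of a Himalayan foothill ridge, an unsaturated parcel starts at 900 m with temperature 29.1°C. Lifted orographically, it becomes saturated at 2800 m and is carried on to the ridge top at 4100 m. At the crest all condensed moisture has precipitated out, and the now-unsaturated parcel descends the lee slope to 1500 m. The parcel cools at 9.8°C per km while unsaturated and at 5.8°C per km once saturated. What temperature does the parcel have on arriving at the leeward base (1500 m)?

28.42°C

From 900 m to 2800 m (dry): cools by 9.8 × 1.9 = 18.62°C, giving 10.48°C.
From 2800 m to 4100 m (saturated): cools by 5.8 × 1.3 = 7.54°C, giving 2.94°C.
From 4100 m to 1500 m (dry descent): warms by 9.8 × 2.6 = 25.48°C, giving 28.42°C.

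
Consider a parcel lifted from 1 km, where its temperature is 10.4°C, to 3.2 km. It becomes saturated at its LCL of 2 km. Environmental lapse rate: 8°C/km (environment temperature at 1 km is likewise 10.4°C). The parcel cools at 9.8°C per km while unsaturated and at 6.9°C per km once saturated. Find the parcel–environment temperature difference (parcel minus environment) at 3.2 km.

Parcel:
  From 1000 m to 2000 m (dry): cools by 9.8 × 1 = 9.8°C, giving 0.6°C.
  From 2000 m to 3200 m (saturated): cools by 6.9 × 1.2 = 8.28°C, giving -7.68°C.
Environment:
  From 1000 m to 3200 m (environment): cools by 8 × 2.2 = 17.6°C, giving -7.2°C.
T_parcel − T_env = -7.68 − (-7.2) = -0.48°C

-0.48°C (parcel cooler than environment)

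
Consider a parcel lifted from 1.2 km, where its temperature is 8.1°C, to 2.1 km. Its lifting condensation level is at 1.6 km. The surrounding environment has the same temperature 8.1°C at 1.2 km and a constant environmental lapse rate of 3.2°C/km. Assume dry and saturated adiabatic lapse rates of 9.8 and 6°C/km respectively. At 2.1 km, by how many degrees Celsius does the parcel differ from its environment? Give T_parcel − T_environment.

-4.04°C (parcel cooler than environment)

Parcel:
  From 1200 m to 1600 m (dry): cools by 9.8 × 0.4 = 3.92°C, giving 4.18°C.
  From 1600 m to 2100 m (saturated): cools by 6 × 0.5 = 3°C, giving 1.18°C.
Environment:
  From 1200 m to 2100 m (environment): cools by 3.2 × 0.9 = 2.88°C, giving 5.22°C.
T_parcel − T_env = 1.18 − 5.22 = -4.04°C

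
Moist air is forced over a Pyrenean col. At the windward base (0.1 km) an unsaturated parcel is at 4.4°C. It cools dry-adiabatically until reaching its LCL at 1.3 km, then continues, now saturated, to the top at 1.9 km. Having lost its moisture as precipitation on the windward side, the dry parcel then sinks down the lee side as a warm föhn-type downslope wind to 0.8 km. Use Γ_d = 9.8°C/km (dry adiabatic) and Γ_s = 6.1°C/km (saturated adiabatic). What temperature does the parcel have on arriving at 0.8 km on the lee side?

-0.24°C

100 → 1300 m (dry, 9.8°C/km): ΔT = -9.8 × 1.2 = -11.76°C → T = -7.36°C
1300 → 1900 m (saturated, 6.1°C/km): ΔT = -6.1 × 0.6 = -3.66°C → T = -11.02°C
1900 → 800 m (dry descent, 9.8°C/km): ΔT = +9.8 × 1.1 = +10.78°C → T = -0.24°C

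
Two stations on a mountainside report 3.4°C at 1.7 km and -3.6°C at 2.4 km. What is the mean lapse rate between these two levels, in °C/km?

10°C/km

Γ = −ΔT/Δz = (3.4 − (-3.6)) / (2400 − 1700) m
  = 7°C / 0.7 km = 10°C/km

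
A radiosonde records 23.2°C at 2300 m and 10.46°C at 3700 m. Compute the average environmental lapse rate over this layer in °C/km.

Γ = −ΔT/Δz = (23.2 − 10.46) / (3700 − 2300) m
  = 12.74°C / 1.4 km = 9.1°C/km

9.1°C/km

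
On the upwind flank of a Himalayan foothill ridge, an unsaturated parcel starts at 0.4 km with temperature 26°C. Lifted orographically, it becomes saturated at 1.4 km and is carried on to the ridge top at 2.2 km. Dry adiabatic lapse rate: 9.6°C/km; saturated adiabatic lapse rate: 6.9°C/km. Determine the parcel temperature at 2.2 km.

400–1400 m, dry: Δz = 1 km ⇒ ΔT = -9.6°C; T = 16.4°C
1400–2200 m, saturated: Δz = 0.8 km ⇒ ΔT = -5.52°C; T = 10.88°C

10.88°C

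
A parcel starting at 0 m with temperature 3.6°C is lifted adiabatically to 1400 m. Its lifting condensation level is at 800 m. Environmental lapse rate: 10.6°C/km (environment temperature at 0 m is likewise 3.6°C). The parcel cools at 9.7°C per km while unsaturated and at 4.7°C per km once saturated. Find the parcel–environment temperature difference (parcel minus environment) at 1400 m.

+4.26°C (parcel warmer than environment)

Parcel:
  0 → 800 m (dry, 9.7°C/km): ΔT = -9.7 × 0.8 = -7.76°C → T = -4.16°C
  800 → 1400 m (saturated, 4.7°C/km): ΔT = -4.7 × 0.6 = -2.82°C → T = -6.98°C
Environment:
  0 → 1400 m (environment, 10.6°C/km): ΔT = -10.6 × 1.4 = -14.84°C → T = -11.24°C
T_parcel − T_env = -6.98 − (-11.24) = +4.26°C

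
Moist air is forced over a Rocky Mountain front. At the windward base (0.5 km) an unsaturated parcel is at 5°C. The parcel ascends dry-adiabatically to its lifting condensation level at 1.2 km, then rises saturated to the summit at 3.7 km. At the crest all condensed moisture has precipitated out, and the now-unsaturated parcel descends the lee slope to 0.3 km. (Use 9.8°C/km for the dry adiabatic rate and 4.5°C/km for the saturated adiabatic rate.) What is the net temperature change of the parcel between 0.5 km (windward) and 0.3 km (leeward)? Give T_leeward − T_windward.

+15.21°C

500 → 1200 m (dry, 9.8°C/km): ΔT = -9.8 × 0.7 = -6.86°C → T = -1.86°C
1200 → 3700 m (saturated, 4.5°C/km): ΔT = -4.5 × 2.5 = -11.25°C → T = -13.11°C
3700 → 300 m (dry descent, 9.8°C/km): ΔT = +9.8 × 3.4 = +33.32°C → T = 20.21°C
Net change vs windward start: 20.21 − 5 = +15.21°C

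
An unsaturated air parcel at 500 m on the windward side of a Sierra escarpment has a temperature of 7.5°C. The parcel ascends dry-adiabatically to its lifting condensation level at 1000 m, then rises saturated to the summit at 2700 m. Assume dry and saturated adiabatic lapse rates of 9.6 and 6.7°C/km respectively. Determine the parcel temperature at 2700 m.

-8.69°C

Dry to 1000 m: -9.6 × 0.5 km = -4.8°C, so T = 2.7°C.
Saturated to 2700 m: -6.7 × 1.7 km = -11.39°C, so T = -8.69°C.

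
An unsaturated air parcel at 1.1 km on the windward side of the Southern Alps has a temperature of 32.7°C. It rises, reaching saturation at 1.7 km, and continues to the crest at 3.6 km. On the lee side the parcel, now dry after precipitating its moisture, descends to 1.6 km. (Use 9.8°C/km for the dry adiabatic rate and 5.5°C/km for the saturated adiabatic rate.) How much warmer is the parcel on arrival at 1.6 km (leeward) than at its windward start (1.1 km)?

Dry to 1700 m: -9.8 × 0.6 km = -5.88°C, so T = 26.82°C.
Saturated to 3600 m: -5.5 × 1.9 km = -10.45°C, so T = 16.37°C.
Dry descent to 1600 m: +9.8 × 2 km = +19.6°C, so T = 35.97°C.
Net change vs windward start: 35.97 − 32.7 = +3.27°C

+3.27°C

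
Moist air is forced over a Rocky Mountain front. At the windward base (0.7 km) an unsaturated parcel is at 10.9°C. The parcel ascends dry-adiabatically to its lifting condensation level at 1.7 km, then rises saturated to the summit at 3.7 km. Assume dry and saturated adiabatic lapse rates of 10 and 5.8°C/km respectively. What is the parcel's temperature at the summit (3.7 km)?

Dry to 1700 m: -10 × 1 km = -10°C, so T = 0.9°C.
Saturated to 3700 m: -5.8 × 2 km = -11.6°C, so T = -10.7°C.

-10.7°C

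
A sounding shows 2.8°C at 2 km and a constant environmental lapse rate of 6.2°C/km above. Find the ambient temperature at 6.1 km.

2000–6100 m, environmental: Δz = 4.1 km ⇒ ΔT = -25.42°C; T = -22.62°C

-22.62°C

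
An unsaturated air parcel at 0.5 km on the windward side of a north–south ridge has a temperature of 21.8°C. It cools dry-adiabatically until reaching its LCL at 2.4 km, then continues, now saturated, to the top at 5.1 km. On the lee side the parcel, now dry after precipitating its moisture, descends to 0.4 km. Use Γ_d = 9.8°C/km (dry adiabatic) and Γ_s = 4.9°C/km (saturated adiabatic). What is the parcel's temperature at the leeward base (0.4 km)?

From 500 m to 2400 m (dry): cools by 9.8 × 1.9 = 18.62°C, giving 3.18°C.
From 2400 m to 5100 m (saturated): cools by 4.9 × 2.7 = 13.23°C, giving -10.05°C.
From 5100 m to 400 m (dry descent): warms by 9.8 × 4.7 = 46.06°C, giving 36.01°C.

36.01°C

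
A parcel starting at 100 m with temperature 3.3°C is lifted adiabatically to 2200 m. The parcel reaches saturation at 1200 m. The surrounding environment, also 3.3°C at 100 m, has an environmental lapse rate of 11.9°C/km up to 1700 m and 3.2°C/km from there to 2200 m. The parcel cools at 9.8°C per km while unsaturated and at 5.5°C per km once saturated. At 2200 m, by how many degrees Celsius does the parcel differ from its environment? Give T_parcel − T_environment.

+4.36°C (parcel warmer than environment)

Parcel:
  100 → 1200 m (dry, 9.8°C/km): ΔT = -9.8 × 1.1 = -10.78°C → T = -7.48°C
  1200 → 2200 m (saturated, 5.5°C/km): ΔT = -5.5 × 1 = -5.5°C → T = -12.98°C
Environment:
  100 → 1700 m (environment, lower layer, 11.9°C/km): ΔT = -11.9 × 1.6 = -19.04°C → T = -15.74°C
  1700 → 2200 m (environment, upper layer, 3.2°C/km): ΔT = -3.2 × 0.5 = -1.6°C → T = -17.34°C
T_parcel − T_env = -12.98 − (-17.34) = +4.36°C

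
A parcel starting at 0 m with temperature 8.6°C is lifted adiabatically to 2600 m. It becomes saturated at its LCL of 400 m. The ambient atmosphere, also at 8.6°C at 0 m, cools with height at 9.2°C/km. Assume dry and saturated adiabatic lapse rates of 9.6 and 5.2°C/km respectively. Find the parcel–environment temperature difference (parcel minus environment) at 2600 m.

Parcel:
  From 0 m to 400 m (dry): cools by 9.6 × 0.4 = 3.84°C, giving 4.76°C.
  From 400 m to 2600 m (saturated): cools by 5.2 × 2.2 = 11.44°C, giving -6.68°C.
Environment:
  From 0 m to 2600 m (environment): cools by 9.2 × 2.6 = 23.92°C, giving -15.32°C.
T_parcel − T_env = -6.68 − (-15.32) = +8.64°C

+8.64°C (parcel warmer than environment)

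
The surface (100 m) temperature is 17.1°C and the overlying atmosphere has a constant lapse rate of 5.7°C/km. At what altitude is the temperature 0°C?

3100 m

Height above start = (17.1 − 0) / 5.7 = 3 km
Altitude = 100 m + 3000 m = 3100 m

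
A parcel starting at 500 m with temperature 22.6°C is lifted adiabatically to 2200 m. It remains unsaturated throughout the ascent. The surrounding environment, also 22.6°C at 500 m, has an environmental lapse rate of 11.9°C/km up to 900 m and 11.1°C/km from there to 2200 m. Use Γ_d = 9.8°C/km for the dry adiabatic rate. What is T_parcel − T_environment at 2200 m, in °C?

+2.53°C (parcel warmer than environment)

Parcel:
  500–2200 m, dry: Δz = 1.7 km ⇒ ΔT = -16.66°C; T = 5.94°C
Environment:
  500–900 m, environment, lower layer: Δz = 0.4 km ⇒ ΔT = -4.76°C; T = 17.84°C
  900–2200 m, environment, upper layer: Δz = 1.3 km ⇒ ΔT = -14.43°C; T = 3.41°C
T_parcel − T_env = 5.94 − 3.41 = +2.53°C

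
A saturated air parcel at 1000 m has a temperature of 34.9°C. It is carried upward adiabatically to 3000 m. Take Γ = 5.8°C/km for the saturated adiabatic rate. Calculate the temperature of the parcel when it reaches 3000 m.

From 1000 m to 3000 m (saturated adiabatic): cools by 5.8 × 2 = 11.6°C, giving 23.3°C.

23.3°C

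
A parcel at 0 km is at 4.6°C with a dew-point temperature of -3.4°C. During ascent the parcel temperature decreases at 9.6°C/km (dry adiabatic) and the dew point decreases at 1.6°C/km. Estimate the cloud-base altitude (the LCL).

T and T_d converge at 9.6 − 1.6 = 8°C per km
Height above start = (4.6 − (-3.4)) / 8 = 1 km
LCL altitude = 0 m + 1000 m = 1000 m

1 km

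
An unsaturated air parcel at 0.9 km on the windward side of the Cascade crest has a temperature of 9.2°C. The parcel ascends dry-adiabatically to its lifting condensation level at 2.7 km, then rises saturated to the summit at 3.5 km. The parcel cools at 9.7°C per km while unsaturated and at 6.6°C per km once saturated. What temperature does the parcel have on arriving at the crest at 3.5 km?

Dry to 2700 m: -9.7 × 1.8 km = -17.46°C, so T = -8.26°C.
Saturated to 3500 m: -6.6 × 0.8 km = -5.28°C, so T = -13.54°C.

-13.54°C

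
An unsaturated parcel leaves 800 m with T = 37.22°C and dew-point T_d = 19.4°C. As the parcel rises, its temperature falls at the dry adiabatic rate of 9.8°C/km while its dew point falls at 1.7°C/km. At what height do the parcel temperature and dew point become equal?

T and T_d converge at 9.8 − 1.7 = 8.1°C per km
Height above start = (37.22 − 19.4) / 8.1 = 2.2 km
LCL altitude = 800 m + 2200 m = 3000 m

3000 m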